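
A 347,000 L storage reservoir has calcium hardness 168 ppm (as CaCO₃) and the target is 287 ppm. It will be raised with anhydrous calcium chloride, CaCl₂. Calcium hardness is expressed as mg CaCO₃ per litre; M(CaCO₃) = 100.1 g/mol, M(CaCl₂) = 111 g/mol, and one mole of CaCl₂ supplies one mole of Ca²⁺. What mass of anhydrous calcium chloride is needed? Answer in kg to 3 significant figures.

45.8 kg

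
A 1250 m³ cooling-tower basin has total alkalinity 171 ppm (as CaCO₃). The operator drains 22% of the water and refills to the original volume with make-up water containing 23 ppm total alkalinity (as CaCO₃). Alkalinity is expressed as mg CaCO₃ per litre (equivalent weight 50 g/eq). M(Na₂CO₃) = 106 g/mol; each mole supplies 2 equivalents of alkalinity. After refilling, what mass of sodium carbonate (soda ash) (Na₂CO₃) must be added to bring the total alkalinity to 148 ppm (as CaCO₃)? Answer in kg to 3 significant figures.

12.7 kg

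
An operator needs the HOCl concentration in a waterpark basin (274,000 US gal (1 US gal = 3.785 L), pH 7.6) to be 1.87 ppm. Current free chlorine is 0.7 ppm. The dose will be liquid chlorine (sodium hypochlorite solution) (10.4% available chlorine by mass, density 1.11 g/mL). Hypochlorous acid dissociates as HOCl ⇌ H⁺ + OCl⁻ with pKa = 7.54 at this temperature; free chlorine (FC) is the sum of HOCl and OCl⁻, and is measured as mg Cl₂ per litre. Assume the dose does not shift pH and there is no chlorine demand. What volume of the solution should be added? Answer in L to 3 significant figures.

29.8 L

Volume: 274,000 US gal × 3.785 L/gal = 1,037,090 L.
[OCl⁻]/[HOCl] = 10^(pH − pKa) = 10^(7.6 − 7.54) = 1.148; fraction as HOCl = 1/(1 + 1.148) = 0.4655.
Free chlorine required for 1.87 ppm HOCl: 1.87 / 0.4655 = 4.017 ppm.
FC to add: 4.017 − 0.7 = 3.317 mg/L as Cl₂.
Cl₂ equivalent: 3.317 mg/L × 1,037,090 L = 3440 g.
Product at 10.4% available Cl: 3440 / 0.104 = 33,080 g.
Volume: 33,080 g ÷ 1.11 g/mL = 29,800 mL.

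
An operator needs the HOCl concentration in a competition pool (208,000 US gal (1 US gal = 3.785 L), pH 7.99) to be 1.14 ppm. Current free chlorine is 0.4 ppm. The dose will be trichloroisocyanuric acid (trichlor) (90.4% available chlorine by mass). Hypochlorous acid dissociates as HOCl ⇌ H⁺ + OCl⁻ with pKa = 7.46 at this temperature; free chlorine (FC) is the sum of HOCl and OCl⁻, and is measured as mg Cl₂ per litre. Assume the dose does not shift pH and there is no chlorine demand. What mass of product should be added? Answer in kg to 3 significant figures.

Volume: 208,000 US gal × 3.785 L/gal = 787,280 L.
[OCl⁻]/[HOCl] = 10^(pH − pKa) = 10^(7.99 − 7.46) = 3.388; fraction as HOCl = 1/(1 + 3.388) = 0.2279.
Free chlorine required for 1.14 ppm HOCl: 1.14 / 0.2279 = 5.003 ppm.
FC to add: 5.003 − 0.4 = 4.603 mg/L as Cl₂.
Cl₂ equivalent: 4.603 mg/L × 787,280 L = 3624 g.
Product at 90.4% available Cl: 3624 / 0.904 = 4009 g.

4.01 kg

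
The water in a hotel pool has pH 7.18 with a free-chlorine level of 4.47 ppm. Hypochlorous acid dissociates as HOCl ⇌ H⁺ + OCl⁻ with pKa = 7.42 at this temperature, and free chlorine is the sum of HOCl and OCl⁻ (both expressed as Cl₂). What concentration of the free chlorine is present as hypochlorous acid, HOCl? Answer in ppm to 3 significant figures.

2.84 ppm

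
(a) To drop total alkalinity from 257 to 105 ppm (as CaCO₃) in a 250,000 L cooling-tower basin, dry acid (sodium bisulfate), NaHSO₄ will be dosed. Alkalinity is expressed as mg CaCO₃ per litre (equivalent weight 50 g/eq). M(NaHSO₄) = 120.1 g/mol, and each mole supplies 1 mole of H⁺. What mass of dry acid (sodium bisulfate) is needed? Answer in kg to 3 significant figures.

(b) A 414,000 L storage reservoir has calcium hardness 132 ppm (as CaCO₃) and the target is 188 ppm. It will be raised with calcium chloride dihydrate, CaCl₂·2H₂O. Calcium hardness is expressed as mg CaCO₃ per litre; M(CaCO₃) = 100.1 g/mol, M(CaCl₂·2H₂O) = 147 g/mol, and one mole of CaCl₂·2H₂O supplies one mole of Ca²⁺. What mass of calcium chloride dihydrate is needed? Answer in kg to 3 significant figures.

(a) 91.3 kg; (b) 34.0 kg

(a) Alkalinity to neutralize: (257 − 105) = 152 mg/L as CaCO₃ × 250,000 L = 38,000 g as CaCO₃.
(a) Equivalents of H⁺ required: 38,000 ÷ 50 g/eq = 760 eq = 760 mol NaHSO₄.
(a) Mass of NaHSO₄: 760 × 120.1 = 91,280 g.

(b) Hardness to add: (188 − 132) = 56 mg/L as CaCO₃ × 414,000 L = 23,180 g as CaCO₃.
(b) Moles of Ca²⁺ (1 mol Ca²⁺ ≡ 1 mol CaCO₃): 23,180 / 100.1 g/mol = 231.6 mol.
(b) Mass of CaCl₂·2H₂O: 231.6 × 147 = 34,050 g.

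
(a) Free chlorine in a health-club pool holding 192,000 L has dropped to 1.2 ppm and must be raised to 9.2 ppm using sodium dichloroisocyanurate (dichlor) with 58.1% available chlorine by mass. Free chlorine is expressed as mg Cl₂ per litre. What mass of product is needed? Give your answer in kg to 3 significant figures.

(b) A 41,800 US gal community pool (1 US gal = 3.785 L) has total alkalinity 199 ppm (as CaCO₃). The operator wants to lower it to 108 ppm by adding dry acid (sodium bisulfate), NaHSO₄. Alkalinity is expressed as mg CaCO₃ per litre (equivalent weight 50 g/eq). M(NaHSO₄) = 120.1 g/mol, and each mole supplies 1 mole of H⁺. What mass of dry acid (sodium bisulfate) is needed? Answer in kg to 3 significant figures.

(a) 2.64 kg; (b) 34.6 kg

(a) Chlorine deficit: 9.2 − 1.2 = 8 ppm = 8 mg/L as Cl₂.
(a) Cl₂ equivalent needed: 8 mg/L × 192,000 L = 1,536,000 mg = 1536 g.
(a) Product at 58.1% available chlorine: 1536 / 0.581 = 2644 g.

(b) Volume: 41,800 US gal × 3.785 L/gal = 158,213 L.
(b) Alkalinity to neutralize: (199 − 108) = 91 mg/L as CaCO₃ × 158,213 L = 14,400 g as CaCO₃.
(b) Equivalents of H⁺ required: 14,400 ÷ 50 g/eq = 287.9 eq = 287.9 mol NaHSO₄.
(b) Mass of NaHSO₄: 287.9 × 120.1 = 34,580 g.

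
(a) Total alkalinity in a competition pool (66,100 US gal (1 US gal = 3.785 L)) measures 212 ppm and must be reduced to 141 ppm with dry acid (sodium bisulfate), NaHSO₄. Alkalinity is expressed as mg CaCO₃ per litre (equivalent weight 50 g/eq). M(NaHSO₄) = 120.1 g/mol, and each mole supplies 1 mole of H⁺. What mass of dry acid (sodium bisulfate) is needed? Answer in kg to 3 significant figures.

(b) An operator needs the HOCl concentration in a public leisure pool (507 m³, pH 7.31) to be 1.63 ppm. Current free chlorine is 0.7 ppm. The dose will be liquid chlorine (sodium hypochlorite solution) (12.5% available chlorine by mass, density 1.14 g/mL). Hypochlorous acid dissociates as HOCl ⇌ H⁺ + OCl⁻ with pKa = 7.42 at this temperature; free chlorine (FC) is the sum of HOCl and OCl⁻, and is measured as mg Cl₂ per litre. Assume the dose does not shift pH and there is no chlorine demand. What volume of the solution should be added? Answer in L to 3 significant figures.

(a) 42.7 kg; (b) 7.81 L

(a) Volume: 66,100 US gal × 3.785 L/gal = 250,188 L.
(a) Alkalinity to neutralize: (212 − 141) = 71 mg/L as CaCO₃ × 250,188 L = 17,760 g as CaCO₃.
(a) Equivalents of H⁺ required: 17,760 ÷ 50 g/eq = 355.3 eq = 355.3 mol NaHSO₄.
(a) Mass of NaHSO₄: 355.3 × 120.1 = 42,670 g.

(b) Volume: 507 m³ = 507,000 L.
(b) [OCl⁻]/[HOCl] = 10^(pH − pKa) = 10^(7.31 − 7.42) = 0.7762; fraction as HOCl = 1/(1 + 0.7762) = 0.563.
(b) Free chlorine required for 1.63 ppm HOCl: 1.63 / 0.563 = 2.895 ppm.
(b) FC to add: 2.895 − 0.7 = 2.195 mg/L as Cl₂.
(b) Cl₂ equivalent: 2.195 mg/L × 507,000 L = 1113 g.
(b) Product at 12.5% available Cl: 1113 / 0.125 = 8904 g.
(b) Volume: 8904 g ÷ 1.14 g/mL = 7811 mL.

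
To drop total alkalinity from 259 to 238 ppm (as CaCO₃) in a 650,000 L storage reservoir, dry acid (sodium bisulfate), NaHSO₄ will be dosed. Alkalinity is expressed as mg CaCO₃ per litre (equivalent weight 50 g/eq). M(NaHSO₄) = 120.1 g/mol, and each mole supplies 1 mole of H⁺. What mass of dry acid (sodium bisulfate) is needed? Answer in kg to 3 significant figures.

Alkalinity to neutralize: (259 − 238) = 21 mg/L as CaCO₃ × 650,000 L = 13,650 g as CaCO₃.
Equivalents of H⁺ required: 13,650 ÷ 50 g/eq = 273 eq = 273 mol NaHSO₄.
Mass of NaHSO₄: 273 × 120.1 = 32,790 g.

32.8 kg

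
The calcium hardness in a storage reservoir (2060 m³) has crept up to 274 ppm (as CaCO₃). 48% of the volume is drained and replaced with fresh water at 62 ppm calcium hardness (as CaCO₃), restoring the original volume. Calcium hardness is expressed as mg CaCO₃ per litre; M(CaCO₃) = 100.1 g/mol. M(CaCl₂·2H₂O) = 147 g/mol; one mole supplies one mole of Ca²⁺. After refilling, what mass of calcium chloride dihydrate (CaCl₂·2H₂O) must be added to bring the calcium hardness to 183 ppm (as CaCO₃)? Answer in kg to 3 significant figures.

32.6 kg

Volume: 2060 m³ = 2,060,000 L.
After draining 48% and refilling: 274 × 0.52 + 62 × 0.48 = 172.24 ppm.
Deficit to target: 183 − 172.24 = 10.76 mg/L.
As CaCO₃: 10.76 mg/L × 2,060,000 L = 22,170 g; ÷ 100.1 = 221.4 mol Ca²⁺.
Mass: 221.4 × 147 = 32,550 g.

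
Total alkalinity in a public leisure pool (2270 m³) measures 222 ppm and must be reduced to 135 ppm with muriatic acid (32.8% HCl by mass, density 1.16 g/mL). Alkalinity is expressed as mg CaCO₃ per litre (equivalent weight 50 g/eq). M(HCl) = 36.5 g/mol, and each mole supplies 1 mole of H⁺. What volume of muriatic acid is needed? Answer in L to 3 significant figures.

Volume: 2270 m³ = 2,270,000 L.
Alkalinity to neutralize: (222 − 135) = 87 mg/L as CaCO₃ × 2,270,000 L = 197,500 g as CaCO₃.
Equivalents of H⁺ required: 197,500 ÷ 50 g/eq = 3950 eq = 3950 mol HCl.
Mass of HCl: 3950 × 36.5 = 144,200 g.
Mass of 32.8% solution: 144,200 / 0.328 = 439,500 g.
Volume: 439,500 g ÷ 1.16 g/mL = 378,900 mL.

379 L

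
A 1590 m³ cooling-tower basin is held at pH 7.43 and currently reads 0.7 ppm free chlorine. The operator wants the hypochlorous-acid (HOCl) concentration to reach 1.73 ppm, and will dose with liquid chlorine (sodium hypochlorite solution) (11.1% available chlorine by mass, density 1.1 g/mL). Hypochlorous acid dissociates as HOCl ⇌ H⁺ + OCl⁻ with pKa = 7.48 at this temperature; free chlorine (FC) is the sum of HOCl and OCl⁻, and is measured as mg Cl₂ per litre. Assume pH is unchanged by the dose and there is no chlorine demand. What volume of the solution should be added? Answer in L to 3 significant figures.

33.5 L

Volume: 1590 m³ = 1,590,000 L.
[OCl⁻]/[HOCl] = 10^(pH − pKa) = 10^(7.43 − 7.48) = 0.8913; fraction as HOCl = 1/(1 + 0.8913) = 0.5288.
Free chlorine required for 1.73 ppm HOCl: 1.73 / 0.5288 = 3.272 ppm.
FC to add: 3.272 − 0.7 = 2.572 mg/L as Cl₂.
Cl₂ equivalent: 2.572 mg/L × 1,590,000 L = 4089 g.
Product at 11.1% available Cl: 4089 / 0.111 = 36,840 g.
Volume: 36,840 g ÷ 1.1 g/mL = 33,490 mL.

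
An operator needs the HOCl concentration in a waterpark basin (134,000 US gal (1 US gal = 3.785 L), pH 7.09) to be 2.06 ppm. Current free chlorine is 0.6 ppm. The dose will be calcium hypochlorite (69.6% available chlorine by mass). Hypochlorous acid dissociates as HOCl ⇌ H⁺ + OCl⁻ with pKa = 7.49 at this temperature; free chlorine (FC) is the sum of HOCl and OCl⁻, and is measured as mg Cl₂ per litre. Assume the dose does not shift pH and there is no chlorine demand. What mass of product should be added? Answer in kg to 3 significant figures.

Volume: 134,000 US gal × 3.785 L/gal = 507,190 L.
[OCl⁻]/[HOCl] = 10^(pH − pKa) = 10^(7.09 − 7.49) = 0.3981; fraction as HOCl = 1/(1 + 0.3981) = 0.7153.
Free chlorine required for 2.06 ppm HOCl: 2.06 / 0.7153 = 2.88 ppm.
FC to add: 2.88 − 0.6 = 2.28 mg/L as Cl₂.
Cl₂ equivalent: 2.28 mg/L × 507,190 L = 1156 g.
Product at 69.6% available Cl: 1156 / 0.696 = 1662 g.

1.66 kg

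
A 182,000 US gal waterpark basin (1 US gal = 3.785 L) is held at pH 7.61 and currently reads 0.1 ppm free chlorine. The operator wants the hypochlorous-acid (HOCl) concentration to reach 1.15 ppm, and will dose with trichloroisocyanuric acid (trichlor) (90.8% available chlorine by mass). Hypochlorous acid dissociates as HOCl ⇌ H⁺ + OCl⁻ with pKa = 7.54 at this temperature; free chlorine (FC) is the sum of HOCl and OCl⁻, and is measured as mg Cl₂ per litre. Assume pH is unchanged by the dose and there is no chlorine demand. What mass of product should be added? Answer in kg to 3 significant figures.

1.82 kg

Volume: 182,000 US gal × 3.785 L/gal = 688,870 L.
[OCl⁻]/[HOCl] = 10^(pH − pKa) = 10^(7.61 − 7.54) = 1.175; fraction as HOCl = 1/(1 + 1.175) = 0.4598.
Free chlorine required for 1.15 ppm HOCl: 1.15 / 0.4598 = 2.501 ppm.
FC to add: 2.501 − 0.1 = 2.401 mg/L as Cl₂.
Cl₂ equivalent: 2.401 mg/L × 688,870 L = 1654 g.
Product at 90.8% available Cl: 1654 / 0.908 = 1822 g.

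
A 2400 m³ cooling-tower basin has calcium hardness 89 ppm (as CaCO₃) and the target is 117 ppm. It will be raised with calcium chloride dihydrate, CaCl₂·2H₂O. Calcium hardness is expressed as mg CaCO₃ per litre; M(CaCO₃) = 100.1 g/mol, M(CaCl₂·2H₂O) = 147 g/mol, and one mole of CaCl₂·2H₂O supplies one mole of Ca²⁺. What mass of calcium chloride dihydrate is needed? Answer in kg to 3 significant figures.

Volume: 2400 m³ = 2,400,000 L.
Hardness to add: (117 − 89) = 28 mg/L as CaCO₃ × 2,400,000 L = 67,200 g as CaCO₃.
Moles of Ca²⁺ (1 mol Ca²⁺ ≡ 1 mol CaCO₃): 67,200 / 100.1 g/mol = 671.3 mol.
Mass of CaCl₂·2H₂O: 671.3 × 147 = 98,690 g.

98.7 kg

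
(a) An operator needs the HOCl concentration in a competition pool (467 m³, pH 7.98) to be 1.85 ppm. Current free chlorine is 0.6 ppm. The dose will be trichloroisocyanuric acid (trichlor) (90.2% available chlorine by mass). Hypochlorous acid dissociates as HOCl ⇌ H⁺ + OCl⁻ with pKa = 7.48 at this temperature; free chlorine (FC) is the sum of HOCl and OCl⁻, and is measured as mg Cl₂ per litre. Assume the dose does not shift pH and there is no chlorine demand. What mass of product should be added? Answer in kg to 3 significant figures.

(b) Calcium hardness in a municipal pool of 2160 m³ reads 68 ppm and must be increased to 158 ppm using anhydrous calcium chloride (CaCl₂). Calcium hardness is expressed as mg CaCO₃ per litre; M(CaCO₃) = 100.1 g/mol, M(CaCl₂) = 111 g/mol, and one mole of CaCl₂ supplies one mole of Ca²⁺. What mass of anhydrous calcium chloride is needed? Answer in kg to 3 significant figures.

(a) 3.68 kg; (b) 216 kg

(a) Volume: 467 m³ = 467,000 L.
(a) [OCl⁻]/[HOCl] = 10^(pH − pKa) = 10^(7.98 − 7.48) = 3.162; fraction as HOCl = 1/(1 + 3.162) = 0.2403.
(a) Free chlorine required for 1.85 ppm HOCl: 1.85 / 0.2403 = 7.7 ppm.
(a) FC to add: 7.7 − 0.6 = 7.1 mg/L as Cl₂.
(a) Cl₂ equivalent: 7.1 mg/L × 467,000 L = 3316 g.
(a) Product at 90.2% available Cl: 3316 / 0.902 = 3676 g.

(b) Volume: 2160 m³ = 2,160,000 L.
(b) Hardness to add: (158 − 68) = 90 mg/L as CaCO₃ × 2,160,000 L = 194,400 g as CaCO₃.
(b) Moles of Ca²⁺ (1 mol Ca²⁺ ≡ 1 mol CaCO₃): 194,400 / 100.1 g/mol = 1942 mol.
(b) Mass of CaCl₂: 1942 × 111 = 215,600 g.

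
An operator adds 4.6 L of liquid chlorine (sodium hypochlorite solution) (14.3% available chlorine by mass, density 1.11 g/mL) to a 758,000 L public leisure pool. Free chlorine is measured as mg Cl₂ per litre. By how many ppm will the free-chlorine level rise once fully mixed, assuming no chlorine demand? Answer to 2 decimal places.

0.96 ppm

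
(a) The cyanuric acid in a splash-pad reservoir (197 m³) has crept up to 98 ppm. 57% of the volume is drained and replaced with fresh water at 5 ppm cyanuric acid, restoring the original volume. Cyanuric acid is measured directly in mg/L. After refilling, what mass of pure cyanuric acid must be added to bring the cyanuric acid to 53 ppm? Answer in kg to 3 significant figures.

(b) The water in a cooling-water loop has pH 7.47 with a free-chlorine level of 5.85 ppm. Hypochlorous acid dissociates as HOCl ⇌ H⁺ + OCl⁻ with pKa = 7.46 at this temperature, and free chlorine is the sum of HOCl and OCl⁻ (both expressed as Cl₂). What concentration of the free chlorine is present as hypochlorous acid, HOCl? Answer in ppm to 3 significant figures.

(a) Volume: 197 m³ = 197,000 L.
(a) After draining 57% and refilling: 98 × 0.43 + 5 × 0.57 = 44.99 ppm.
(a) Deficit to target: 53 − 44.99 = 8.01 mg/L.
(a) Mass: 8.01 mg/L × 197,000 L = 1578 g cyanuric acid.

(b) [OCl⁻]/[HOCl] = 10^(pH − pKa) = 10^(7.47 − 7.46) = 10^0.01 = 1.023.
(b) Fraction as HOCl = 1 / (1 + 1.023) = 0.4942.
(b) HOCl = 0.4942 × 5.85 ppm = 2.891 ppm.

(a) 1.58 kg; (b) 2.89 ppm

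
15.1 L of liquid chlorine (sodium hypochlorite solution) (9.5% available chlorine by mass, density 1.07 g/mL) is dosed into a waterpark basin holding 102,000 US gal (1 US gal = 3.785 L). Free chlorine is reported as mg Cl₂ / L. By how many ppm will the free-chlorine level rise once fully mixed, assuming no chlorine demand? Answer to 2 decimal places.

Volume: 102,000 US gal × 3.785 L/gal = 386,070 L.
Mass of solution: 15.1 L × 1000 mL/L × 1.07 g/mL = 16,160 g.
Available chlorine delivered: 16,160 g × 0.095 = 1535 g as Cl₂.
Concentration rise: 1535 g / 386,070 L = 3.976 mg/L = 3.98 ppm.

3.98 ppm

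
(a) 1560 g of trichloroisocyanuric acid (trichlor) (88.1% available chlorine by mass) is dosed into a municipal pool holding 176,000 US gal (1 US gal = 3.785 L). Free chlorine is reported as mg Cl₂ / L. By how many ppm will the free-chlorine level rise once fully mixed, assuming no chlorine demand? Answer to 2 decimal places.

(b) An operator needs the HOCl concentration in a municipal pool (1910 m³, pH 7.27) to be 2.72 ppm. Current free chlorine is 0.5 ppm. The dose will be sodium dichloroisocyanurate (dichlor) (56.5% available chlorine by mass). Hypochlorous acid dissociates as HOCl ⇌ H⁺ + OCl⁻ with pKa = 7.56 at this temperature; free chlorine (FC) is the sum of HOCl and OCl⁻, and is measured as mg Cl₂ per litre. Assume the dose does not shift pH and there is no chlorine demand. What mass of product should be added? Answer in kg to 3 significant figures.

(a) 2.06 ppm; (b) 12.2 kg

(a) Volume: 176,000 US gal × 3.785 L/gal = 666,160 L.
(a) Available chlorine delivered: 1560 g × 0.881 = 1374 g as Cl₂.
(a) Concentration rise: 1374 g / 666,160 L = 2.063 mg/L = 2.06 ppm.

(b) Volume: 1910 m³ = 1,910,000 L.
(b) [OCl⁻]/[HOCl] = 10^(pH − pKa) = 10^(7.27 − 7.56) = 0.5129; fraction as HOCl = 1/(1 + 0.5129) = 0.661.
(b) Free chlorine required for 2.72 ppm HOCl: 2.72 / 0.661 = 4.115 ppm.
(b) FC to add: 4.115 − 0.5 = 3.615 mg/L as Cl₂.
(b) Cl₂ equivalent: 3.615 mg/L × 1,910,000 L = 6905 g.
(b) Product at 56.5% available Cl: 6905 / 0.565 = 12,220 g.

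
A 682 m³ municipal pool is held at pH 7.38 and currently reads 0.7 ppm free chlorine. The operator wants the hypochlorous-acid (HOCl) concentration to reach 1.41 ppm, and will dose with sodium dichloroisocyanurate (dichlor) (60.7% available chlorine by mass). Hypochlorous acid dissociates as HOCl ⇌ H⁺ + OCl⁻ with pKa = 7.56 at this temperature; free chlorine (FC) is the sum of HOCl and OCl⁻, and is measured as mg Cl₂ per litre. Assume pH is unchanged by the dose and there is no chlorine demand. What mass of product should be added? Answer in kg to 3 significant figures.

Volume: 682 m³ = 682,000 L.
[OCl⁻]/[HOCl] = 10^(pH − pKa) = 10^(7.38 − 7.56) = 0.6607; fraction as HOCl = 1/(1 + 0.6607) = 0.6022.
Free chlorine required for 1.41 ppm HOCl: 1.41 / 0.6022 = 2.342 ppm.
FC to add: 2.342 − 0.7 = 1.642 mg/L as Cl₂.
Cl₂ equivalent: 1.642 mg/L × 682,000 L = 1120 g.
Product at 60.7% available Cl: 1120 / 0.607 = 1844 g.

1.84 kg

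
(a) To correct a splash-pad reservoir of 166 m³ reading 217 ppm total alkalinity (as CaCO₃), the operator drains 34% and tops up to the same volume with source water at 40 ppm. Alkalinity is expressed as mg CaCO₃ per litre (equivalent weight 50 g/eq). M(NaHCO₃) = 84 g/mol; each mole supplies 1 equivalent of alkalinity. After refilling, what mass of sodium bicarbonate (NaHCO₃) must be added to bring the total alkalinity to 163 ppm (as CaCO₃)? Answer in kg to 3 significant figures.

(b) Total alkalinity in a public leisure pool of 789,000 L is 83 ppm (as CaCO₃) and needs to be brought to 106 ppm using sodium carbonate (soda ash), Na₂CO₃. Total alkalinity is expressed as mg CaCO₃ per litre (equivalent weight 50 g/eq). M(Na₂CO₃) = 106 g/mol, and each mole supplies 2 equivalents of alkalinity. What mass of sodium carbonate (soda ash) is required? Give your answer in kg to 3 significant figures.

(a) 1.72 kg; (b) 19.2 kg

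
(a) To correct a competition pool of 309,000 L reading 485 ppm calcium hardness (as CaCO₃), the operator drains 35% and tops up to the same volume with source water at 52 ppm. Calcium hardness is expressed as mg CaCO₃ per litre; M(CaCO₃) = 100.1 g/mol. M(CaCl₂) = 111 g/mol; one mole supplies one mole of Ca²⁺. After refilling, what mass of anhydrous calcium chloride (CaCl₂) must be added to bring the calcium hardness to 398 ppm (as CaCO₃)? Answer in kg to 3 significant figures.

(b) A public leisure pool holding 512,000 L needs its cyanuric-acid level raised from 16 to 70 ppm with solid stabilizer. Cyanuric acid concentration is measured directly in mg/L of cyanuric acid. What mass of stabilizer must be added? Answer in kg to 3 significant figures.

(a) After draining 35% and refilling: 485 × 0.65 + 52 × 0.35 = 333.45 ppm.
(a) Deficit to target: 398 − 333.45 = 64.55 mg/L.
(a) As CaCO₃: 64.55 mg/L × 309,000 L = 19,950 g; ÷ 100.1 = 199.3 mol Ca²⁺.
(a) Mass: 199.3 × 111 = 22,120 g.

(b) CYA to add: (70 − 16) = 54 mg/L × 512,000 L = 27,650 g cyanuric acid.

(a) 22.1 kg; (b) 27.6 kg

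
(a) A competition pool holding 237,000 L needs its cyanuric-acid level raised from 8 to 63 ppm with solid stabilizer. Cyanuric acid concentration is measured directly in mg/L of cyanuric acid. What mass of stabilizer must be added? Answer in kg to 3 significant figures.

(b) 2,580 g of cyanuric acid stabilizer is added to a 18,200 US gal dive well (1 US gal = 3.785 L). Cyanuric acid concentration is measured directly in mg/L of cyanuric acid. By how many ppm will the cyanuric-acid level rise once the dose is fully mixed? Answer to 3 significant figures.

(a) 13.0 kg; (b) 37.5 ppm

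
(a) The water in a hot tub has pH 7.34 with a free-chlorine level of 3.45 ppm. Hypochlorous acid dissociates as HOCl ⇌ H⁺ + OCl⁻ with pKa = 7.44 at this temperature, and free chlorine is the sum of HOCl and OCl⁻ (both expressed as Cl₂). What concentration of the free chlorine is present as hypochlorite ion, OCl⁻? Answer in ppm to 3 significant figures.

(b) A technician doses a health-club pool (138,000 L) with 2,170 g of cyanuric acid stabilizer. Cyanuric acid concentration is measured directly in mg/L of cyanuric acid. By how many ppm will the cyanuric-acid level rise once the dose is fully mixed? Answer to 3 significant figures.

(a) [OCl⁻]/[HOCl] = 10^(pH − pKa) = 10^(7.34 − 7.44) = 10^-0.10 = 0.7943.
(a) Fraction as HOCl = 1 / (1 + 0.7943) = 0.5573.
(a) OCl⁻ = (1 − 0.5573) × 3.45 ppm = 1.527 ppm.

(b) Rise: 2,170 g / 138,000 L × 1000 = 15.72 mg/L.

(a) 1.53 ppm; (b) 15.7 ppm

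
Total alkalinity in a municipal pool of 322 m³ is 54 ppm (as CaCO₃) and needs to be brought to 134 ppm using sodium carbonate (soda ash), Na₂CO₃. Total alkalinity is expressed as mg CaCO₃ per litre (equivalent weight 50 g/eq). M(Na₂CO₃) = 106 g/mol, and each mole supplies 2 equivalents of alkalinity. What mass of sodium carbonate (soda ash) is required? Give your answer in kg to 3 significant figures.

27.3 kg

Volume: 322 m³ = 322,000 L.
Alkalinity to add: (134 − 54) = 80 mg/L as CaCO₃ × 322,000 L = 25,760 g as CaCO₃.
Equivalents: 25,760 g ÷ 50 g/eq = 515.2 eq.
Each mole of Na₂CO₃ supplies 2 eq, so 515.2 / 2 = 257.6 mol.
Mass: 257.6 mol × 106 g/mol = 27,310 g.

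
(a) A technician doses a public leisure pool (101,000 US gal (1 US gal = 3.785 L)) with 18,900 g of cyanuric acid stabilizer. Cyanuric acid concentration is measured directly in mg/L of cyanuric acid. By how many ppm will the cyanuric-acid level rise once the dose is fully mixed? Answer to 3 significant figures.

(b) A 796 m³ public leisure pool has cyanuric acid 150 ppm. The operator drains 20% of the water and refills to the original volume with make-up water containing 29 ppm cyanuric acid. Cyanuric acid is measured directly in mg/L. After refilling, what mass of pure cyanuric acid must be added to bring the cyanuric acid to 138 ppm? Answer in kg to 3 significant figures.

(a) Volume: 101,000 US gal × 3.785 L/gal = 382,285 L.
(a) Rise: 18,900 g / 382,285 L × 1000 = 49.44 mg/L.

(b) Volume: 796 m³ = 796,000 L.
(b) After draining 20% and refilling: 150 × 0.80 + 29 × 0.20 = 125.8 ppm.
(b) Deficit to target: 138 − 125.8 = 12.2 mg/L.
(b) Mass: 12.2 mg/L × 796,000 L = 9711 g cyanuric acid.

(a) 49.4 ppm; (b) 9.71 kg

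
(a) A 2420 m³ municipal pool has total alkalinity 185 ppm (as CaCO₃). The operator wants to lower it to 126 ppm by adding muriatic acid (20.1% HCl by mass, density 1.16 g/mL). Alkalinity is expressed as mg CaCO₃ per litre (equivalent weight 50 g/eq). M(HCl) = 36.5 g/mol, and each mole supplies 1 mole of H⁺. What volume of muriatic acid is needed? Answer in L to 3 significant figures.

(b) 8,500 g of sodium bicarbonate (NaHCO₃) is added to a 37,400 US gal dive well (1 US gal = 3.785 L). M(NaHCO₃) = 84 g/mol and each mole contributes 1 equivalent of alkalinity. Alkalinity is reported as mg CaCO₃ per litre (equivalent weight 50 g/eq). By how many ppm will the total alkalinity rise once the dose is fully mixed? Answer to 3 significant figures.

(a) Volume: 2420 m³ = 2,420,000 L.
(a) Alkalinity to neutralize: (185 − 126) = 59 mg/L as CaCO₃ × 2,420,000 L = 142,800 g as CaCO₃.
(a) Equivalents of H⁺ required: 142,800 ÷ 50 g/eq = 2856 eq = 2856 mol HCl.
(a) Mass of HCl: 2856 × 36.5 = 104,200 g.
(a) Mass of 20.1% solution: 104,200 / 0.201 = 518,600 g.
(a) Volume: 518,600 g ÷ 1.16 g/mL = 447,000 mL.

(b) Volume: 37,400 US gal × 3.785 L/gal = 141,559 L.
(b) Moles of NaHCO₃: 8,500 g ÷ 84 g/mol = 101.2 mol → 101.2 eq of alkalinity.
(b) As CaCO₃: 101.2 eq × 50 g/eq = 5060 g.
(b) Rise: 5060 g / 141,559 L × 1000 = 35.74 mg/L.

(a) 447 L; (b) 35.7 ppm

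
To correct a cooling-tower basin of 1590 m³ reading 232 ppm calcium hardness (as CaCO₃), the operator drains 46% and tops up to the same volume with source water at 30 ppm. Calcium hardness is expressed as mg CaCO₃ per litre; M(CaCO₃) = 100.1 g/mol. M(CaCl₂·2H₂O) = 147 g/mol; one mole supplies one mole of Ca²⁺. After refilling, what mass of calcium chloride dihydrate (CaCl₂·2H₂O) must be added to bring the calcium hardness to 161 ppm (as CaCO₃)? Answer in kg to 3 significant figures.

51.2 kg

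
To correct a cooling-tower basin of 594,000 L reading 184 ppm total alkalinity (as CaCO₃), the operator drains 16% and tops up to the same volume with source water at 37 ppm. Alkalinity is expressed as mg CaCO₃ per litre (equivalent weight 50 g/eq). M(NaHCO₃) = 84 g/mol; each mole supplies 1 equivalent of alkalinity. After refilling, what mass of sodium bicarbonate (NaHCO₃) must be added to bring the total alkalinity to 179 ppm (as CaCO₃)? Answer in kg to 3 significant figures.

After draining 16% and refilling: 184 × 0.84 + 37 × 0.16 = 160.48 ppm.
Deficit to target: 179 − 160.48 = 18.52 mg/L.
As CaCO₃: 18.52 mg/L × 594,000 L = 11,000 g; ÷ 50 g/eq ÷ 1 = 220 mol NaHCO₃.
Mass: 220 × 84 = 18,480 g.

18.5 kg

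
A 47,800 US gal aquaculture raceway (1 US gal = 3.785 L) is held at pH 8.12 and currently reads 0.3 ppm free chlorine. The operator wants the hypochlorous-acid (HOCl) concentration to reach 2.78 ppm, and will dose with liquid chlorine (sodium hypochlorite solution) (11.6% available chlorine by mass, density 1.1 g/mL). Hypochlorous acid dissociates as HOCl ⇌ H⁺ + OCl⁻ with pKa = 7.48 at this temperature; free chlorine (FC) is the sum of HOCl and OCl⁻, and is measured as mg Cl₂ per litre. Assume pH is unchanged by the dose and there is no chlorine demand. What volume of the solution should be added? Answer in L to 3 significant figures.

Volume: 47,800 US gal × 3.785 L/gal = 180,923 L.
[OCl⁻]/[HOCl] = 10^(pH − pKa) = 10^(8.12 − 7.48) = 4.365; fraction as HOCl = 1/(1 + 4.365) = 0.1864.
Free chlorine required for 2.78 ppm HOCl: 2.78 / 0.1864 = 14.92 ppm.
FC to add: 14.92 − 0.3 = 14.62 mg/L as Cl₂.
Cl₂ equivalent: 14.62 mg/L × 180,923 L = 2644 g.
Product at 11.6% available Cl: 2644 / 0.116 = 22,790 g.
Volume: 22,790 g ÷ 1.1 g/mL = 20,720 mL.

20.7 L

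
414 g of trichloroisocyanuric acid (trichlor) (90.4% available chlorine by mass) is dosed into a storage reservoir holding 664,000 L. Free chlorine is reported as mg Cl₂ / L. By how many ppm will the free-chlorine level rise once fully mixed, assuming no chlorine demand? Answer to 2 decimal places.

0.56 ppm

Available chlorine delivered: 414 g × 0.904 = 374.3 g as Cl₂.
Concentration rise: 374.3 g / 664,000 L = 0.5636 mg/L = 0.56 ppm.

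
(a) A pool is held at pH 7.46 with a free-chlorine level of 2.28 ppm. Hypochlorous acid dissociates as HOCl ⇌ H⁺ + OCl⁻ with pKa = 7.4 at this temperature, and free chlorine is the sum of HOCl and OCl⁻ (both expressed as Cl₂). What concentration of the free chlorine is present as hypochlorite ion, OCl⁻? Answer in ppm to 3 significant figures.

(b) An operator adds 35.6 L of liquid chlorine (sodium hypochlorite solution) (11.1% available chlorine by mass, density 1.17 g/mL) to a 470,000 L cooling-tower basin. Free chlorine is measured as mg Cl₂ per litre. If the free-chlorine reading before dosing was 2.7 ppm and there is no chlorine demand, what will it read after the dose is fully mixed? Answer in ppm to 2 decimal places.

(a) 1.22 ppm; (b) 12.54 ppm

(a) [OCl⁻]/[HOCl] = 10^(pH − pKa) = 10^(7.46 − 7.4) = 10^0.06 = 1.148.
(a) Fraction as HOCl = 1 / (1 + 1.148) = 0.4655.
(a) OCl⁻ = (1 − 0.4655) × 2.28 ppm = 1.219 ppm.

(b) Mass of solution: 35.6 L × 1000 mL/L × 1.17 g/mL = 41,650 g.
(b) Available chlorine delivered: 41,650 g × 0.111 = 4623 g as Cl₂.
(b) Concentration rise: 4623 g / 470,000 L = 9.837 mg/L = 9.84 ppm.
(b) Final FC: 2.7 + 9.84 = 12.54 ppm.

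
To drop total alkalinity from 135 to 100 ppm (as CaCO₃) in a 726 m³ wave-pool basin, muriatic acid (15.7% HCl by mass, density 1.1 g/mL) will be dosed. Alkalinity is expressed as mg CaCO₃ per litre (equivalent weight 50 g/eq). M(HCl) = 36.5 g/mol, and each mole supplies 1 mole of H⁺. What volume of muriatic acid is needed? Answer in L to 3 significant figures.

107 L

Volume: 726 m³ = 726,000 L.
Alkalinity to neutralize: (135 − 100) = 35 mg/L as CaCO₃ × 726,000 L = 25,410 g as CaCO₃.
Equivalents of H⁺ required: 25,410 ÷ 50 g/eq = 508.2 eq = 508.2 mol HCl.
Mass of HCl: 508.2 × 36.5 = 18,550 g.
Mass of 15.7% solution: 18,550 / 0.157 = 118,100 g.
Volume: 118,100 g ÷ 1.1 g/mL = 107,400 mL.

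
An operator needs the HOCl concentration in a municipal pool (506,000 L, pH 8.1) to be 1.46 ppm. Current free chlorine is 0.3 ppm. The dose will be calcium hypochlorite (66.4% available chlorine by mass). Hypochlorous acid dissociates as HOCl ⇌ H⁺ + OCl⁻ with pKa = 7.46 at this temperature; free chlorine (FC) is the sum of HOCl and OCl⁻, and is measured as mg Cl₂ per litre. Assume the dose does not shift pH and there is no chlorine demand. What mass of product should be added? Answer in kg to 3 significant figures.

5.74 kg

[OCl⁻]/[HOCl] = 10^(pH − pKa) = 10^(8.1 − 7.46) = 4.365; fraction as HOCl = 1/(1 + 4.365) = 0.1864.
Free chlorine required for 1.46 ppm HOCl: 1.46 / 0.1864 = 7.833 ppm.
FC to add: 7.833 − 0.3 = 7.533 mg/L as Cl₂.
Cl₂ equivalent: 7.533 mg/L × 506,000 L = 3812 g.
Product at 66.4% available Cl: 3812 / 0.664 = 5741 g.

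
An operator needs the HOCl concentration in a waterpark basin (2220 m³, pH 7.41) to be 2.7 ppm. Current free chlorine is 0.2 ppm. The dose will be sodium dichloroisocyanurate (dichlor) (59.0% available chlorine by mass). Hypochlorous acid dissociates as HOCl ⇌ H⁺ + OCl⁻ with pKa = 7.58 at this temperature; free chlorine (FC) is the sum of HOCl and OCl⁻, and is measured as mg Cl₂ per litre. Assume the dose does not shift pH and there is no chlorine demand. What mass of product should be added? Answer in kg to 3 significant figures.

Volume: 2220 m³ = 2,220,000 L.
[OCl⁻]/[HOCl] = 10^(pH − pKa) = 10^(7.41 − 7.58) = 0.6761; fraction as HOCl = 1/(1 + 0.6761) = 0.5966.
Free chlorine required for 2.7 ppm HOCl: 2.7 / 0.5966 = 4.525 ppm.
FC to add: 4.525 − 0.2 = 4.325 mg/L as Cl₂.
Cl₂ equivalent: 4.325 mg/L × 2,220,000 L = 9602 g.
Product at 59.0% available Cl: 9602 / 0.59 = 16,280 g.

16.3 kg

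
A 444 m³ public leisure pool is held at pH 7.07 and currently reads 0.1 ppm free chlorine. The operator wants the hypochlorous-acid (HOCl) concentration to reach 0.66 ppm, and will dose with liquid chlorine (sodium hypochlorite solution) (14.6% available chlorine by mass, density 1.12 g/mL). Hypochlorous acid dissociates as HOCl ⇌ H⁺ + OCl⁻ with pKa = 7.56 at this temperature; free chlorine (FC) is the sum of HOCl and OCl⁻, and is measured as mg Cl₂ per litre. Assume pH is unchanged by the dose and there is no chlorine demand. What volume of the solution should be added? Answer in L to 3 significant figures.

Volume: 444 m³ = 444,000 L.
[OCl⁻]/[HOCl] = 10^(pH − pKa) = 10^(7.07 − 7.56) = 0.3236; fraction as HOCl = 1/(1 + 0.3236) = 0.7555.
Free chlorine required for 0.66 ppm HOCl: 0.66 / 0.7555 = 0.8736 ppm.
FC to add: 0.8736 − 0.1 = 0.7736 mg/L as Cl₂.
Cl₂ equivalent: 0.7736 mg/L × 444,000 L = 343.5 g.
Product at 14.6% available Cl: 343.5 / 0.146 = 2353 g.
Volume: 2353 g ÷ 1.12 g/mL = 2100 mL.

2.10 L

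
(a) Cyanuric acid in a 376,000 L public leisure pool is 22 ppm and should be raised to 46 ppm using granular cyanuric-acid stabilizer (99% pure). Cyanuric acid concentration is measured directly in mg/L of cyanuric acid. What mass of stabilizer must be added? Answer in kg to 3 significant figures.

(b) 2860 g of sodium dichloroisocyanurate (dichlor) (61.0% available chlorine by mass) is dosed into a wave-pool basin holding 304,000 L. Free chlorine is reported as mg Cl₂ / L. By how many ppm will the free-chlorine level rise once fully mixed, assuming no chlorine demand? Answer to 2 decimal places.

(a) 9.12 kg; (b) 5.74 ppm

(a) CYA to add: (46 − 22) = 24 mg/L × 376,000 L = 9024 g cyanuric acid.
(a) At 99% purity: 9024 / 0.99 = 9115 g product.

(b) Available chlorine delivered: 2860 g × 0.61 = 1745 g as Cl₂.
(b) Concentration rise: 1745 g / 304,000 L = 5.739 mg/L = 5.74 ppm.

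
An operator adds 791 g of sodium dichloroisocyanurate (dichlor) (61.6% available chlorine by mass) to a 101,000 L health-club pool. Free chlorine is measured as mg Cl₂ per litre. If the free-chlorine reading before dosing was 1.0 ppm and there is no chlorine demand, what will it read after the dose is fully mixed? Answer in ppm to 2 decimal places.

5.82 ppm

Available chlorine delivered: 791 g × 0.616 = 487.3 g as Cl₂.
Concentration rise: 487.3 g / 101,000 L = 4.824 mg/L = 4.82 ppm.
Final FC: 1.0 + 4.82 = 5.82 ppm.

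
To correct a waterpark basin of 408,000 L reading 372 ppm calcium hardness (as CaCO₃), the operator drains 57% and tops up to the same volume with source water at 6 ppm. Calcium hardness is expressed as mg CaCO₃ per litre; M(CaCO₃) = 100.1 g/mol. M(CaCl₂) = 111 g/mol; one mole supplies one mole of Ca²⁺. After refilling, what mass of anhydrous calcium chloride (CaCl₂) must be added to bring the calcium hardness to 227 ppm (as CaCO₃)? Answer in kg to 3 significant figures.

28.8 kg

After draining 57% and refilling: 372 × 0.43 + 6 × 0.57 = 163.38 ppm.
Deficit to target: 227 − 163.38 = 63.62 mg/L.
As CaCO₃: 63.62 mg/L × 408,000 L = 25,960 g; ÷ 100.1 = 259.3 mol Ca²⁺.
Mass: 259.3 × 111 = 28,780 g.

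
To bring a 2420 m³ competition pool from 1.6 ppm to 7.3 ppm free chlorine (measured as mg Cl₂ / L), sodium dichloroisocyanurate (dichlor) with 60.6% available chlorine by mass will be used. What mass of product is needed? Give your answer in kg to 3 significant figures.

Volume: 2420 m³ = 2,420,000 L.
Chlorine deficit: 7.3 − 1.6 = 5.7 ppm = 5.7 mg/L as Cl₂.
Cl₂ equivalent needed: 5.7 mg/L × 2,420,000 L = 13,790,000 mg = 13,790 g.
Product at 60.6% available chlorine: 13,790 / 0.606 = 22,760 g.

22.8 kg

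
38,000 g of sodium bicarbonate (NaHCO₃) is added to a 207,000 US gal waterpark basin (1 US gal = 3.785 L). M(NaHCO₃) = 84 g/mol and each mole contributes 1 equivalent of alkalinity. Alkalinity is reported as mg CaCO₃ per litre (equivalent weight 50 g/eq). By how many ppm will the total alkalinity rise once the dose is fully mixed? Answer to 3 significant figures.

Volume: 207,000 US gal × 3.785 L/gal = 783,495 L.
Moles of NaHCO₃: 38,000 g ÷ 84 g/mol = 452.4 mol → 452.4 eq of alkalinity.
As CaCO₃: 452.4 eq × 50 g/eq = 22,620 g.
Rise: 22,620 g / 783,495 L × 1000 = 28.87 mg/L.

28.9 ppm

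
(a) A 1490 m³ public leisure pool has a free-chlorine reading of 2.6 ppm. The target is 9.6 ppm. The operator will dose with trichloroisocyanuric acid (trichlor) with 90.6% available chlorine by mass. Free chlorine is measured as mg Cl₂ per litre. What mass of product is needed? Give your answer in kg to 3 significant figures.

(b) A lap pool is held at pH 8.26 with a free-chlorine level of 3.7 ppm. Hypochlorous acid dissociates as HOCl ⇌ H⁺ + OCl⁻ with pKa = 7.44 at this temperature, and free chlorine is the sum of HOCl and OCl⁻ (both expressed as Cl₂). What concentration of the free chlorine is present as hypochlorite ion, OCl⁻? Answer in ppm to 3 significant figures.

(a) 11.5 kg; (b) 3.21 ppm

(a) Volume: 1490 m³ = 1,490,000 L.
(a) Chlorine deficit: 9.6 − 2.6 = 7 ppm = 7 mg/L as Cl₂.
(a) Cl₂ equivalent needed: 7 mg/L × 1,490,000 L = 10,430,000 mg = 10,430 g.
(a) Product at 90.6% available chlorine: 10,430 / 0.906 = 11,510 g.

(b) [OCl⁻]/[HOCl] = 10^(pH − pKa) = 10^(8.26 − 7.44) = 10^0.82 = 6.607.
(b) Fraction as HOCl = 1 / (1 + 6.607) = 0.1315.
(b) OCl⁻ = (1 − 0.1315) × 3.7 ppm = 3.214 ppm.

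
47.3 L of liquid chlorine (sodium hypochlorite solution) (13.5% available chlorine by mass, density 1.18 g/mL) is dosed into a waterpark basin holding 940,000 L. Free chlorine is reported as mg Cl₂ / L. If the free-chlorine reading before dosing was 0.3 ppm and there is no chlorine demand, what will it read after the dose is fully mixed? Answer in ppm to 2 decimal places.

Mass of solution: 47.3 L × 1000 mL/L × 1.18 g/mL = 55,810 g.
Available chlorine delivered: 55,810 g × 0.135 = 7535 g as Cl₂.
Concentration rise: 7535 g / 940,000 L = 8.016 mg/L = 8.02 ppm.
Final FC: 0.3 + 8.02 = 8.32 ppm.

8.32 ppm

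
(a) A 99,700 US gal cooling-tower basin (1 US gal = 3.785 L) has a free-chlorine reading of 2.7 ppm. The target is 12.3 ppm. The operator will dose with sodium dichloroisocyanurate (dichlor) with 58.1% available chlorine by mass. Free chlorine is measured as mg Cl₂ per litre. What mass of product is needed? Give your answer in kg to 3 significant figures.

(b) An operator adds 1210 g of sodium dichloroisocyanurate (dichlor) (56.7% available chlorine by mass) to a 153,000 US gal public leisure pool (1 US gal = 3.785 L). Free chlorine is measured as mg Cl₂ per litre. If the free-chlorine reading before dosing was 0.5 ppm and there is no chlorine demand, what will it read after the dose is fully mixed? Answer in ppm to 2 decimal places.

(a) Volume: 99,700 US gal × 3.785 L/gal = 377,364 L.
(a) Chlorine deficit: 12.3 − 2.7 = 9.6 ppm = 9.6 mg/L as Cl₂.
(a) Cl₂ equivalent needed: 9.6 mg/L × 377,364 L = 3,623,000 mg = 3623 g.
(a) Product at 58.1% available chlorine: 3623 / 0.581 = 6235 g.

(b) Volume: 153,000 US gal × 3.785 L/gal = 579,105 L.
(b) Available chlorine delivered: 1210 g × 0.567 = 686.1 g as Cl₂.
(b) Concentration rise: 686.1 g / 579,105 L = 1.185 mg/L = 1.18 ppm.
(b) Final FC: 0.5 + 1.18 = 1.68 ppm.

(a) 6.24 kg; (b) 1.68 ppm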